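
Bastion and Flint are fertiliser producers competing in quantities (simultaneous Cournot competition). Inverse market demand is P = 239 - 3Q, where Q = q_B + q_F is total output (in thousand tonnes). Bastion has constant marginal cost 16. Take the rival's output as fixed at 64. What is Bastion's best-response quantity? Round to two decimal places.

With the rival's output fixed at 64, Bastion's profit is π_B = (239 - 3·64 - 3q_B)q_B - (16q_B) = (47 - 3q_B)q_B - (16q_B).
∂π_B/∂q_B = 31 - 6q_B = 0, so q_B = 31/6.

5.17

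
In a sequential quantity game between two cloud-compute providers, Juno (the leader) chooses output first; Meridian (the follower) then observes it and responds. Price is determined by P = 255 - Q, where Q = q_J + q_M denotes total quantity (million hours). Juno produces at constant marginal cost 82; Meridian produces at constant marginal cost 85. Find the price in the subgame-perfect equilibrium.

The follower Meridian best-responds to any q_J: π_M = (255 - Q)q_M - 85q_M.
Setting the follower's marginal profit to zero, 170 - q_J - 2q_M = 0, i.e. q_M = (170 - q_J)/2.
Juno substitutes q_M(q_J) into its own profit: π_J = q_J(255 - q_J - (170 - q_J)/2) - 82q_J = (170 - (1/2)q_J)q_J - 82q_J.
The leader's first-order condition 88 - q_J = 0 yields q_J = 88.
Then q_M = (170 - 88)/2 = 41.
Total output Q = 129, so price P = 255 - 129 = 126.

126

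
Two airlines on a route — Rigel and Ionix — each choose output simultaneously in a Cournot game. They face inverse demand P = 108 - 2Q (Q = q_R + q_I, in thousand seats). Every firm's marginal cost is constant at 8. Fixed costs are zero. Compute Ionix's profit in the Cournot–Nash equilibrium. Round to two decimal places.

A representative firm's profit is π_i = q_i(108 - 2Q) - 8q_i.
Setting ∂π_i/∂q_i = 0 with rivals' quantities fixed: 100 - 4q_i - 2q_j = 0.
By symmetry each firm produces the same amount; substituting q_j = q_i yields q_i = 100/6 = 50/3.
Price P = 108 - 2·(100/3) = 124/3.
Ionix's profit: (124/3 - 8)·(50/3) = 555.5556.

555.56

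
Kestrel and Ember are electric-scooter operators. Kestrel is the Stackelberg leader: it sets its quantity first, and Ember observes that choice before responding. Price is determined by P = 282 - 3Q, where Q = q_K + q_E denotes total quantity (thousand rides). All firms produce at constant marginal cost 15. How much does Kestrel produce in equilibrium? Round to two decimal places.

44.50

The follower Ember best-responds to any q_K: π_E = (282 - 3Q)q_E - 15q_E.
Setting the follower's marginal profit to zero, 267 - 3q_K - 6q_E = 0, i.e. q_E = (267 - 3q_K)/6.
The leader anticipates this reaction. Substituting into P = 282 - 3Q gives P = 297/2 - (3/2)q_K, so π_K = (297/2 - (3/2)q_K)q_K - 15q_K.
Maximising: ∂π_K/∂q_K = 267/2 - 3q_K = 0, giving q_K = 89/2.
Then q_E = (267 - 3·(89/2))/6 = 89/4.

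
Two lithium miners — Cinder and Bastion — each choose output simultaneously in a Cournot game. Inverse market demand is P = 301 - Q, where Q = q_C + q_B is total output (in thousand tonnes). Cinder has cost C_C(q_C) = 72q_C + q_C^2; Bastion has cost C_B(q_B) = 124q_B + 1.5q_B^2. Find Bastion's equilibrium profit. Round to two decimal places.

Cinder's profit: π_C = (301 - Q)q_C - (72q_C + q_C²). Setting ∂π_C/∂q_C = 0: 229 - 4q_C - (q_B) = 0.
Bastion's profit: π_B = (301 - Q)q_B - (124q_B + (3/2)q_B²). Setting ∂π_B/∂q_B = 0: 177 - 5q_B - (q_C) = 0.
Rearranging gives the reaction functions q_C = (229 - q_B)/4 and q_B = (177 - q_C)/5.
Substituting one into the other gives q_C = 968/19 and q_B = 479/19.
Price P = 301 - 1447/19 = 224.8421.
Bastion's profit: 224.8421·(479/19) - 124·(479/19) - (3/2)(479/19)² = 1588.9266.

1588.93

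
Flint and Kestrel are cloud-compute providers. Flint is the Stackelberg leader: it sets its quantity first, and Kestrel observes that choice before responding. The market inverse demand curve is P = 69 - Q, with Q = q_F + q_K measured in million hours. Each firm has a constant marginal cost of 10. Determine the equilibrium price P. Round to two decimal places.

24.75

Solve by backward induction. Given q_F, the follower Kestrel maximises π_K = (69 - q_F - q_K)q_K - 10q_K.
∂π_K/∂q_K = 59 - q_F - 2q_K = 0 gives the reaction function q_K = (59 - q_F)/2.
Flint substitutes q_K(q_F) into its own profit: π_F = q_F(69 - q_F - (59 - q_F)/2) - 10q_F = (79/2 - (1/2)q_F)q_F - 10q_F.
Maximising: ∂π_F/∂q_F = 59/2 - q_F = 0, giving q_F = 59/2.
Then q_K = (59 - 59/2)/2 = 59/4.
Total output Q = 177/4, so price P = 69 - 177/4 = 99/4.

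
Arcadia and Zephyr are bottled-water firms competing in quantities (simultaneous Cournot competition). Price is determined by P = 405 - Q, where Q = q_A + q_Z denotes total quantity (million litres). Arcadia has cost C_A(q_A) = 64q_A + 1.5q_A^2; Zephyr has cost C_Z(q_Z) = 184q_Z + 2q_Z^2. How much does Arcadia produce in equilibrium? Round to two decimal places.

Arcadia's profit: π_A = (405 - Q)q_A - (64q_A + (3/2)q_A²). Setting ∂π_A/∂q_A = 0: 341 - 5q_A - (q_Z) = 0.
Zephyr's first-order condition: 221 - 6q_Z - (q_A) = 0.
So q_A = (341 - q_Z)/5 and q_Z = (221 - q_A)/6.
Substituting one into the other gives q_A = 1825/29 and q_Z = 764/29.

62.93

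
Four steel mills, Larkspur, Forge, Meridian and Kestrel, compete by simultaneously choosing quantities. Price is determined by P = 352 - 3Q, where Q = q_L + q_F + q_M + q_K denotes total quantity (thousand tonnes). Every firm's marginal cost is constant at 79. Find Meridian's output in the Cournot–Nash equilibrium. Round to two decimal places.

18.20

Each firm earns π_i = (352 - 3Q)q_i - 79q_i.
Setting ∂π_i/∂q_i = 0 with rivals' quantities fixed: 273 - 6q_i - 3·Σ_{j≠i} q_j = 0.
With identical firms every q_j equals q_i, so Σ_{j≠i} q_j = 3q_i and 273 = 15q_i, giving q_i = 91/5.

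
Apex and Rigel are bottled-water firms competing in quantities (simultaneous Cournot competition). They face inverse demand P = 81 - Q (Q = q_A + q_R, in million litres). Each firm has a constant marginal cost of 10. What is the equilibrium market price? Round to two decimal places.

Each firm earns π_i = (81 - Q)q_i - 10q_i.
First-order condition (treating rivals' output as given): 71 - 2q_i - q_j = 0.
By symmetry each firm produces the same amount; substituting q_j = q_i yields q_i = 71/3.
Total output Q = 142/3, so price P = 81 - 142/3 = 101/3.

33.67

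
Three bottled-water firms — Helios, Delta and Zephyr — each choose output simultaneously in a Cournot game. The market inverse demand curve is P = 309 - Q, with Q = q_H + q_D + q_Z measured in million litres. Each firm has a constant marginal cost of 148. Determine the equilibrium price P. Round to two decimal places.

A representative firm's profit is π_i = q_i(309 - Q) - 148q_i.
First-order condition (treating rivals' output as given): 161 - 2q_i - Σ_{j≠i} q_j = 0.
By symmetry each firm produces the same amount; substituting Σ_{j≠i} q_j = 2q_i yields q_i = 161/4.
Total output Q = 483/4, so price P = 309 - 483/4 = 753/4.

188.25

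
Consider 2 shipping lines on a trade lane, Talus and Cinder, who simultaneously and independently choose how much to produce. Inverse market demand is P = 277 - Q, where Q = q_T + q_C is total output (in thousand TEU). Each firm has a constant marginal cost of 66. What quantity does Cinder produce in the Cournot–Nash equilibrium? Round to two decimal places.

70.33

Each firm earns π_i = (277 - Q)q_i - 66q_i.
First-order condition (treating rivals' output as given): 211 - 2q_i - q_j = 0.
With identical firms every q_j equals q_i, so q_j = q_i and 211 = 3q_i, giving q_i = 211/3.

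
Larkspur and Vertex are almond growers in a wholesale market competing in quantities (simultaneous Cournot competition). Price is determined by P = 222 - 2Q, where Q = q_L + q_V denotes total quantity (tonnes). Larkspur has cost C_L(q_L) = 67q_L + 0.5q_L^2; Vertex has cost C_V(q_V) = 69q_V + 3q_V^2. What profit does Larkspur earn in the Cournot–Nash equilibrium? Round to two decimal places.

Larkspur's profit: π_L = (222 - 2Q)q_L - (67q_L + (1/2)q_L²). Setting ∂π_L/∂q_L = 0: 155 - 5q_L - 2(q_V) = 0.
Vertex's first-order condition: 153 - 10q_V - 2(q_L) = 0.
So q_L = (155 - 2q_V)/5 and q_V = (153 - 2q_L)/10.
Solving the pair: q_L = 622/23, q_V = 455/46.
Price P = 222 - 2·(1699/46) = 148.1304.
Larkspur's profit: 148.1304·(622/23) - 67·(622/23) - (1/2)(622/23)² = 1828.3743.

1828.37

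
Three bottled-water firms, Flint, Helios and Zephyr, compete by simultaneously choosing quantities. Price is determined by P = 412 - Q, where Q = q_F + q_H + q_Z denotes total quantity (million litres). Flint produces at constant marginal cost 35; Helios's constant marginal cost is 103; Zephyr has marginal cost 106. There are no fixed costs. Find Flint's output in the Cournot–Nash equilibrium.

Flint's profit: π_F = (412 - Q)q_F - (35q_F). Setting ∂π_F/∂q_F = 0: 377 - 2q_F - (q_H + q_Z) = 0.
Helios's first-order condition: 309 - 2q_H - (q_F + q_Z) = 0.
Zephyr's first-order condition: 306 - 2q_Z - (q_F + q_H) = 0.
Adding the 3 conditions: 992 − 2Q − 2Q = 0, i.e. Q = 248.
Back-substituting: q_F = (377 − 248) = 129, q_H = (309 − 248) = 61, q_Z = (306 − 248) = 58.

129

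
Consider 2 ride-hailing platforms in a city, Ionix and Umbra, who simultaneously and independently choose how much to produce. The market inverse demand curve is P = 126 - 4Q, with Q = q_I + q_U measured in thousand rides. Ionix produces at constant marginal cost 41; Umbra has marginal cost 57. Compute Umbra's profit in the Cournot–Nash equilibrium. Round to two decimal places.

Ionix's profit: π_I = (126 - 4Q)q_I - (41q_I). Setting ∂π_I/∂q_I = 0: 85 - 8q_I - 4(q_U) = 0.
Umbra's profit: π_U = (126 - 4Q)q_U - (57q_U). Setting ∂π_U/∂q_U = 0: 69 - 8q_U - 4(q_I) = 0.
Rearranging gives the reaction functions q_I = (85 - 4q_U)/8 and q_U = (69 - 4q_I)/8.
Substituting one into the other gives q_I = 101/12 and q_U = 53/12.
Price P = 126 - 4·(77/6) = 224/3.
Umbra's profit: (224/3 - 57)·(53/12) = 78.0278.

78.03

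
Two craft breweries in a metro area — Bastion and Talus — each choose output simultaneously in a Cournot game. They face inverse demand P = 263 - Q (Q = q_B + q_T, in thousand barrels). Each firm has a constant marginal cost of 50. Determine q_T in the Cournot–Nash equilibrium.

71

Each firm earns π_i = (263 - Q)q_i - 50q_i.
Setting ∂π_i/∂q_i = 0 with rivals' quantities fixed: 213 - 2q_i - q_j = 0.
With identical firms every q_j equals q_i, so q_j = q_i and 213 = 3q_i, giving q_i = 71.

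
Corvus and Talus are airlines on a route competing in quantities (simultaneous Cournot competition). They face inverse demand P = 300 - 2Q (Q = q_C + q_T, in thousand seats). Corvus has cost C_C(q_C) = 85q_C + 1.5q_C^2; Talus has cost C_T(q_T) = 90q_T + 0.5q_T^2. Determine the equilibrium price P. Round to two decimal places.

Corvus's profit: π_C = (300 - 2Q)q_C - (85q_C + (3/2)q_C²). Setting ∂π_C/∂q_C = 0: 215 - 7q_C - 2(q_T) = 0.
Talus's profit: π_T = (300 - 2Q)q_T - (90q_T + (1/2)q_T²). Setting ∂π_T/∂q_T = 0: 210 - 5q_T - 2(q_C) = 0.
Rearranging gives the reaction functions q_C = (215 - 2q_T)/7 and q_T = (210 - 2q_C)/5.
Substituting one into the other gives q_C = 655/31 and q_T = 1040/31.
Total output Q = 1695/31, so price P = 300 - 2·(1695/31) = 190.6452.

190.65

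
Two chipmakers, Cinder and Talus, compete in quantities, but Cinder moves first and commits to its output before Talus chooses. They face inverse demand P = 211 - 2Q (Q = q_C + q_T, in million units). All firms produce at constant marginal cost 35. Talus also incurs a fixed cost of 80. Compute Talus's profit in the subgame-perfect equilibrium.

888

Solve by backward induction. Given q_C, the follower Talus maximises π_T = (211 - 2q_C - 2q_T)q_T - 35q_T.
∂π_T/∂q_T = 176 - 2q_C - 4q_T = 0 gives the reaction function q_T = (176 - 2q_C)/4.
The leader anticipates this reaction. Substituting into P = 211 - 2Q gives P = 123 - q_C, so π_C = (123 - q_C)q_C - 35q_C.
Leader FOC: 88 - 2q_C = 0, so q_C = 44.
Then q_T = (176 - 2·44)/4 = 22.
Price P = 211 - 2·66 = 79.
Talus's profit: (79 - 35)·22 - 80 = 888.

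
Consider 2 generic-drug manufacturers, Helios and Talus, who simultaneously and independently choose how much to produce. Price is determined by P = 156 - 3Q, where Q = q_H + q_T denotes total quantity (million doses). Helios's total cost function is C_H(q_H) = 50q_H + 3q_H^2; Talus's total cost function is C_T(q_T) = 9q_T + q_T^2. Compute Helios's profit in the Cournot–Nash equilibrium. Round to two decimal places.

131.31

Helios's profit: π_H = (156 - 3Q)q_H - (50q_H + 3q_H²). Setting ∂π_H/∂q_H = 0: 106 - 12q_H - 3(q_T) = 0.
Talus's profit: π_T = (156 - 3Q)q_T - (9q_T + q_T²). Setting ∂π_T/∂q_T = 0: 147 - 8q_T - 3(q_H) = 0.
Best responses: q_H = (106 - 3q_T)/12, q_T = (147 - 3q_H)/8.
Substituting one into the other gives q_H = 407/87 and q_T = 482/29.
Price P = 156 - 3·(1853/87) = 92.1034.
Helios's profit: 92.1034·(407/87) - 50·(407/87) - 3(407/87)² = 131.3111.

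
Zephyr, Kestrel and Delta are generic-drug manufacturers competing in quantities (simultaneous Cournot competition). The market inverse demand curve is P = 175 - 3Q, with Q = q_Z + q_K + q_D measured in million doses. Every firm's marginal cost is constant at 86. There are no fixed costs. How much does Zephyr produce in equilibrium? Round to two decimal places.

7.42

A representative firm's profit is π_i = q_i(175 - 3Q) - 86q_i.
First-order condition (treating rivals' output as given): 89 - 6q_i - 3·Σ_{j≠i} q_j = 0.
With identical firms every q_j equals q_i, so Σ_{j≠i} q_j = 2q_i and 89 = 12q_i, giving q_i = 89/12.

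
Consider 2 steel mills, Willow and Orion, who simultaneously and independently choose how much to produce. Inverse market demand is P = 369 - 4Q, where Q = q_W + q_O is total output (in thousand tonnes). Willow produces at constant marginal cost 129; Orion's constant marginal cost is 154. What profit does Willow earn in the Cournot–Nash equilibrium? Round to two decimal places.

Willow's profit: π_W = (369 - 4Q)q_W - (129q_W). Setting ∂π_W/∂q_W = 0: 240 - 8q_W - 4(q_O) = 0.
Orion's profit: π_O = (369 - 4Q)q_O - (154q_O). Setting ∂π_O/∂q_O = 0: 215 - 8q_O - 4(q_W) = 0.
Rearranging gives the reaction functions q_W = (240 - 4q_O)/8 and q_O = (215 - 4q_W)/8.
Solving the pair: q_W = 265/12, q_O = 95/6.
Price P = 369 - 4·(455/12) = 652/3.
Willow's profit: (652/3 - 129)·(265/12) = 1950.6944.

1950.69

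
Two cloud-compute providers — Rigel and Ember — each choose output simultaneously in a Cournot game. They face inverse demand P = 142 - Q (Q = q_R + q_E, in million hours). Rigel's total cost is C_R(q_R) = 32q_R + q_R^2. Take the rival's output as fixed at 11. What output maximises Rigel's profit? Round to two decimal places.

With the rival's output fixed at 11, Rigel's profit is π_R = (142 - 11 - q_R)q_R - (32q_R + q_R²) = (131 - q_R)q_R - (32q_R + q_R²).
∂π_R/∂q_R = 99 - 4q_R = 0, so q_R = 99/4.

24.75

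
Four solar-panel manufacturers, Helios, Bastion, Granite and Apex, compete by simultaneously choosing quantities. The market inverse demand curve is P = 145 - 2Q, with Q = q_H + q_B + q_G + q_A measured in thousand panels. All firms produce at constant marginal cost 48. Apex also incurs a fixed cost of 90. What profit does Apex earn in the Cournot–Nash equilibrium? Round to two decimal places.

A representative firm's profit is π_i = q_i(145 - 2Q) - 48q_i.
First-order condition (treating rivals' output as given): 97 - 4q_i - 2·Σ_{j≠i} q_j = 0.
With identical firms every q_j equals q_i, so Σ_{j≠i} q_j = 3q_i and 97 = 10q_i, giving q_i = 97/10.
Price P = 145 - 2·(194/5) = 337/5.
Apex's profit: (337/5 - 48)·(97/10) - 90 = 98.1800.

98.18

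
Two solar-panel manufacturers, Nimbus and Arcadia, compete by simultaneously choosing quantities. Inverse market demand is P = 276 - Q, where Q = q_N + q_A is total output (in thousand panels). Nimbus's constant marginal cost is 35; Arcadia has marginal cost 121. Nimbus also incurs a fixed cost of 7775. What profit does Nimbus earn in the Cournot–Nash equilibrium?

Nimbus's profit: π_N = (276 - Q)q_N - (35q_N). Setting ∂π_N/∂q_N = 0: 241 - 2q_N - (q_A) = 0.
Arcadia's profit: π_A = (276 - Q)q_A - (121q_A). Setting ∂π_A/∂q_A = 0: 155 - 2q_A - (q_N) = 0.
So q_N = (241 - q_A)/2 and q_A = (155 - q_N)/2.
Solving the pair: q_N = 109, q_A = 23.
Price P = 276 - 132 = 144.
Nimbus's profit: (144 - 35)·109 - 7775 = 4106.

4106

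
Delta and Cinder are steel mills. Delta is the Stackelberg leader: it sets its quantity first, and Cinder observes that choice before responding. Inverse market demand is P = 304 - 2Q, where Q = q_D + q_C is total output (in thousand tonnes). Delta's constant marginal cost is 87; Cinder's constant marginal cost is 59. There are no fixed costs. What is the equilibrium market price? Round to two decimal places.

Solve by backward induction. Given q_D, the follower Cinder maximises π_C = (304 - 2q_D - 2q_C)q_C - 59q_C.
Follower FOC: 245 - 2q_D - 4q_C = 0, so q_C(q_D) = (245 - 2q_D)/4.
Delta substitutes q_C(q_D) into its own profit: π_D = q_D(304 - 2q_D - (245 - 2q_D)/2) - 87q_D = (363/2 - q_D)q_D - 87q_D.
The leader's first-order condition 189/2 - 2q_D = 0 yields q_D = 189/4.
Then q_C = (245 - 2·(189/4))/4 = 301/8.
Total output Q = 679/8, so price P = 304 - 2·(679/8) = 537/4.

134.25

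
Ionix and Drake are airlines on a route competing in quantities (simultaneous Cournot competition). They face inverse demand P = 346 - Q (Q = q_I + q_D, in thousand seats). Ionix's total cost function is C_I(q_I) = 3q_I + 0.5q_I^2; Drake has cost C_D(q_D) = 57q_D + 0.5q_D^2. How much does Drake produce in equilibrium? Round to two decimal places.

65.50

Ionix's profit: π_I = (346 - Q)q_I - (3q_I + (1/2)q_I²). Setting ∂π_I/∂q_I = 0: 343 - 3q_I - (q_D) = 0.
Drake's first-order condition: 289 - 3q_D - (q_I) = 0.
Rearranging gives the reaction functions q_I = (343 - q_D)/3 and q_D = (289 - q_I)/3.
Solving the pair: q_I = 185/2, q_D = 131/2.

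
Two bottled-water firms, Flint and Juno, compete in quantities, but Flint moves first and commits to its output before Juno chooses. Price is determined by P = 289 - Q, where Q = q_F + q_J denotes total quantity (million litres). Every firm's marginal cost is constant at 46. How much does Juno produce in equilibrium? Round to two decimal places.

60.75

The follower Juno best-responds to any q_F: π_J = (289 - Q)q_J - 46q_J.
Setting the follower's marginal profit to zero, 243 - q_F - 2q_J = 0, i.e. q_J = (243 - q_F)/2.
Flint substitutes q_J(q_F) into its own profit: π_F = q_F(289 - q_F - (243 - q_F)/2) - 46q_F = (335/2 - (1/2)q_F)q_F - 46q_F.
Maximising: ∂π_F/∂q_F = 243/2 - q_F = 0, giving q_F = 243/2.
Then q_J = (243 - 243/2)/2 = 243/4.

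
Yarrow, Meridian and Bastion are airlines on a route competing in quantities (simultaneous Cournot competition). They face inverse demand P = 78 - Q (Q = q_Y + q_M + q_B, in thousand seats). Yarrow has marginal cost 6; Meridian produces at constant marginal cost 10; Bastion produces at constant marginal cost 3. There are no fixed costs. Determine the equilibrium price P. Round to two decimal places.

Yarrow's profit: π_Y = (78 - Q)q_Y - (6q_Y). Setting ∂π_Y/∂q_Y = 0: 72 - 2q_Y - (q_M + q_B) = 0.
Meridian's first-order condition: 68 - 2q_M - (q_Y + q_B) = 0.
Bastion's first-order condition: 75 - 2q_B - (q_Y + q_M) = 0.
Adding the 3 conditions: 215 − 2Q − 2Q = 0, i.e. Q = 215/4.
Back-substituting: q_Y = (72 − 215/4) = 73/4, q_M = (68 − 215/4) = 57/4, q_B = (75 − 215/4) = 85/4.
Total output Q = 215/4, so price P = 78 - 215/4 = 97/4.

24.25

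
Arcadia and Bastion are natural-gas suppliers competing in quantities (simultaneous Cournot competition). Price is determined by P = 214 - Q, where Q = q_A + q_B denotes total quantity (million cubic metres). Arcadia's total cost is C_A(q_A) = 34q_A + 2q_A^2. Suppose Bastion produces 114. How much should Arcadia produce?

With the rival's output fixed at 114, Arcadia's profit is π_A = (214 - 114 - q_A)q_A - (34q_A + 2q_A²) = (100 - q_A)q_A - (34q_A + 2q_A²).
∂π_A/∂q_A = 66 - 6q_A = 0, so q_A = 11.

11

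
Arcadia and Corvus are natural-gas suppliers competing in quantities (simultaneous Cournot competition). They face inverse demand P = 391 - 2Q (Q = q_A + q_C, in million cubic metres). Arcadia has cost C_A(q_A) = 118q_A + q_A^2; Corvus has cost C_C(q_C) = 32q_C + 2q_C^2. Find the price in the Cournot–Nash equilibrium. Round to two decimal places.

Arcadia's profit: π_A = (391 - 2Q)q_A - (118q_A + q_A²). Setting ∂π_A/∂q_A = 0: 273 - 6q_A - 2(q_C) = 0.
Corvus's profit: π_C = (391 - 2Q)q_C - (32q_C + 2q_C²). Setting ∂π_C/∂q_C = 0: 359 - 8q_C - 2(q_A) = 0.
Best responses: q_A = (273 - 2q_C)/6, q_C = (359 - 2q_A)/8.
Substituting one into the other gives q_A = 733/22 and q_C = 402/11.
Total output Q = 1537/22, so price P = 391 - 2·(1537/22) = 251.2727.

251.27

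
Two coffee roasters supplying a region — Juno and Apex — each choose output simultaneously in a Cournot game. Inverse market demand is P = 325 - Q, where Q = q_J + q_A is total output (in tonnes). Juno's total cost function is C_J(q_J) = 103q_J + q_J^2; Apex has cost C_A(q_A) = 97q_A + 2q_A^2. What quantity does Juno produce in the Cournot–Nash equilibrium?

48

Juno's profit: π_J = (325 - Q)q_J - (103q_J + q_J²). Setting ∂π_J/∂q_J = 0: 222 - 4q_J - (q_A) = 0.
Apex's first-order condition: 228 - 6q_A - (q_J) = 0.
Rearranging gives the reaction functions q_J = (222 - q_A)/4 and q_A = (228 - q_J)/6.
Solving the pair: q_J = 48, q_A = 30.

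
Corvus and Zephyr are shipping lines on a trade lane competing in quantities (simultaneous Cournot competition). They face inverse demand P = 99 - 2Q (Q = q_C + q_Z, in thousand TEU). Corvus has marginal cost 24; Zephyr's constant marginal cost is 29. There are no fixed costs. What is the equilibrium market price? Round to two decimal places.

Corvus's profit: π_C = (99 - 2Q)q_C - (24q_C). Setting ∂π_C/∂q_C = 0: 75 - 4q_C - 2(q_Z) = 0.
Zephyr's first-order condition: 70 - 4q_Z - 2(q_C) = 0.
Best responses: q_C = (75 - 2q_Z)/4, q_Z = (70 - 2q_C)/4.
Substituting one into the other gives q_C = 40/3 and q_Z = 65/6.
Total output Q = 145/6, so price P = 99 - 2·(145/6) = 152/3.

50.67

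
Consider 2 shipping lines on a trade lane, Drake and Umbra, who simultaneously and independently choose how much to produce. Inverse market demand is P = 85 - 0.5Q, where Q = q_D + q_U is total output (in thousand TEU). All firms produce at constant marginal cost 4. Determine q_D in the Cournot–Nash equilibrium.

Each firm earns π_i = (85 - 0.5Q)q_i - 4q_i.
Setting ∂π_i/∂q_i = 0 with rivals' quantities fixed: 81 - q_i - (1/2)q_j = 0.
By symmetry each firm produces the same amount; substituting q_j = q_i yields q_i = 81/(3/2) = 54.

54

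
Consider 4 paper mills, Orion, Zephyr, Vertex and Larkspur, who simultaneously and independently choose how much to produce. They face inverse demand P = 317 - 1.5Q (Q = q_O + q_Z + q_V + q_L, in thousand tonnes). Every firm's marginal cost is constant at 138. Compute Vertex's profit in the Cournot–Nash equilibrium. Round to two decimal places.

854.43

Each firm earns π_i = (317 - 1.5Q)q_i - 138q_i.
First-order condition (treating rivals' output as given): 179 - 3q_i - (3/2)·Σ_{j≠i} q_j = 0.
By symmetry each firm produces the same amount; substituting Σ_{j≠i} q_j = 3q_i yields q_i = 179/(15/2) = 358/15.
Price P = 317 - (3/2)·(1432/15) = 869/5.
Vertex's profit: (869/5 - 138)·(358/15) = 854.4267.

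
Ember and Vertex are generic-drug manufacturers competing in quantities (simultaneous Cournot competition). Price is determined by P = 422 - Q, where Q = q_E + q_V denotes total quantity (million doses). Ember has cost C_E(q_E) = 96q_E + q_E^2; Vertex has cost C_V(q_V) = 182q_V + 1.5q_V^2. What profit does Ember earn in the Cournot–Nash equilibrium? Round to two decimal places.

10704.16

Ember's profit: π_E = (422 - Q)q_E - (96q_E + q_E²). Setting ∂π_E/∂q_E = 0: 326 - 4q_E - (q_V) = 0.
Vertex's first-order condition: 240 - 5q_V - (q_E) = 0.
Best responses: q_E = (326 - q_V)/4, q_V = (240 - q_E)/5.
Substituting one into the other gives q_E = 1390/19 and q_V = 634/19.
Price P = 422 - 106.5263 = 315.4737.
Ember's profit: 315.4737·(1390/19) - 96·(1390/19) - (1390/19)² = 10704.1551.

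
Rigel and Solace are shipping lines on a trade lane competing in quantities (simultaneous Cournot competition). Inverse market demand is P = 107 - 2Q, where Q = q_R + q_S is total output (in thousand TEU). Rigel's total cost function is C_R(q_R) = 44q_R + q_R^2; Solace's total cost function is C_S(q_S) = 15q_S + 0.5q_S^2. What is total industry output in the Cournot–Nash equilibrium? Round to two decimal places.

21.42

Rigel's profit: π_R = (107 - 2Q)q_R - (44q_R + q_R²). Setting ∂π_R/∂q_R = 0: 63 - 6q_R - 2(q_S) = 0.
Solace's first-order condition: 92 - 5q_S - 2(q_R) = 0.
Rearranging gives the reaction functions q_R = (63 - 2q_S)/6 and q_S = (92 - 2q_R)/5.
Substituting one into the other gives q_R = 131/26 and q_S = 213/13.
Total output Q = 131/26 + 213/13 = 557/26.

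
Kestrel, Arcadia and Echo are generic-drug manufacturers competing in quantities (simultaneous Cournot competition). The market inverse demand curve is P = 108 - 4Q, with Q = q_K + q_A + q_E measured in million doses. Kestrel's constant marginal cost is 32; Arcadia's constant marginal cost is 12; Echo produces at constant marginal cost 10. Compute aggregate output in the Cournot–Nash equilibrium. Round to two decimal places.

Kestrel's profit: π_K = (108 - 4Q)q_K - (32q_K). Setting ∂π_K/∂q_K = 0: 76 - 8q_K - 4(q_A + q_E) = 0.
Arcadia's profit: π_A = (108 - 4Q)q_A - (12q_A). Setting ∂π_A/∂q_A = 0: 96 - 8q_A - 4(q_K + q_E) = 0.
Echo's first-order condition: 98 - 8q_E - 4(q_K + q_A) = 0.
Adding the 3 conditions: 270 − 8Q − 8Q = 0, i.e. Q = 135/8.
Back-substituting: q_K = (76 − 135/2)/4 = 17/8, q_A = (96 − 135/2)/4 = 57/8, q_E = (98 − 135/2)/4 = 61/8.
Total output Q = 17/8 + 57/8 + 61/8 = 135/8.

16.88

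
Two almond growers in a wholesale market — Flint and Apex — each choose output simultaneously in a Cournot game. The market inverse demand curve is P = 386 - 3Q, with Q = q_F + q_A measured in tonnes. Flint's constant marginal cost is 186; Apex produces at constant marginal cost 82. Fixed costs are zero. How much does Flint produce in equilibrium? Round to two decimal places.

10.67

Flint's profit: π_F = (386 - 3Q)q_F - (186q_F). Setting ∂π_F/∂q_F = 0: 200 - 6q_F - 3(q_A) = 0.
Apex's profit: π_A = (386 - 3Q)q_A - (82q_A). Setting ∂π_A/∂q_A = 0: 304 - 6q_A - 3(q_F) = 0.
Best responses: q_F = (200 - 3q_A)/6, q_A = (304 - 3q_F)/6.
Solving the pair: q_F = 32/3, q_A = 136/3.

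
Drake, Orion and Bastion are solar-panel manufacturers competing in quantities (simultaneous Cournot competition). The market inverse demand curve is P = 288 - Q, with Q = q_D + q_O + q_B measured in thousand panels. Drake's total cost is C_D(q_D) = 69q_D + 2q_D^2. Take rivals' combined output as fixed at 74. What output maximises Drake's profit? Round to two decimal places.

With rivals' combined output fixed at 74, Drake's profit is π_D = (288 - 74 - q_D)q_D - (69q_D + 2q_D²) = (214 - q_D)q_D - (69q_D + 2q_D²).
∂π_D/∂q_D = 145 - 6q_D = 0, so q_D = 145/6.

24.17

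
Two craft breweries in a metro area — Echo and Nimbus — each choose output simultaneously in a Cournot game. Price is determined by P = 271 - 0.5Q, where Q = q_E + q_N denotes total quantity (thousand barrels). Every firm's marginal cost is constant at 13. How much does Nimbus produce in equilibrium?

Each firm earns π_i = (271 - 0.5Q)q_i - 13q_i.
First-order condition (treating rivals' output as given): 258 - q_i - (1/2)q_j = 0.
By symmetry each firm produces the same amount; substituting q_j = q_i yields q_i = 258/(3/2) = 172.

172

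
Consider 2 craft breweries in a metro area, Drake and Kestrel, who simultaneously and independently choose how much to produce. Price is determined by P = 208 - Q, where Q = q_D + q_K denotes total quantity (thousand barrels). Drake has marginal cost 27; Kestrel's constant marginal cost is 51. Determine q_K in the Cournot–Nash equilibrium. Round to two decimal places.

44.33

Drake's profit: π_D = (208 - Q)q_D - (27q_D). Setting ∂π_D/∂q_D = 0: 181 - 2q_D - (q_K) = 0.
Kestrel's profit: π_K = (208 - Q)q_K - (51q_K). Setting ∂π_K/∂q_K = 0: 157 - 2q_K - (q_D) = 0.
So q_D = (181 - q_K)/2 and q_K = (157 - q_D)/2.
Substituting one into the other gives q_D = 205/3 and q_K = 133/3.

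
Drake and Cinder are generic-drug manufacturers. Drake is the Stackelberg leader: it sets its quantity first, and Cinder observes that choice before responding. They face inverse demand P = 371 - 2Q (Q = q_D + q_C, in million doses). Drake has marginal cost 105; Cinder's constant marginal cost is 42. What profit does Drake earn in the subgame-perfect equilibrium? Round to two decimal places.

2575.56

The follower Cinder best-responds to any q_D: π_C = (371 - 2Q)q_C - 42q_C.
Follower FOC: 329 - 2q_D - 4q_C = 0, so q_C(q_D) = (329 - 2q_D)/4.
Drake substitutes q_C(q_D) into its own profit: π_D = q_D(371 - 2q_D - (329 - 2q_D)/2) - 105q_D = (413/2 - q_D)q_D - 105q_D.
Leader FOC: 203/2 - 2q_D = 0, so q_D = 203/4.
Then q_C = (329 - 2·(203/4))/4 = 455/8.
Price P = 371 - 2·(861/8) = 623/4.
Drake's profit: (623/4 - 105)·(203/4) = 2575.5625.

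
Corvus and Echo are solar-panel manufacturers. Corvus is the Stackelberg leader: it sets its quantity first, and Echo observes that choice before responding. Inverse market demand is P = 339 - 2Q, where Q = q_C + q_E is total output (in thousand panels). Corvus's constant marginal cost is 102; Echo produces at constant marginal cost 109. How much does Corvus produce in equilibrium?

Solve by backward induction. Given q_C, the follower Echo maximises π_E = (339 - 2q_C - 2q_E)q_E - 109q_E.
∂π_E/∂q_E = 230 - 2q_C - 4q_E = 0 gives the reaction function q_E = (230 - 2q_C)/4.
Corvus substitutes q_E(q_C) into its own profit: π_C = q_C(339 - 2q_C - (230 - 2q_C)/2) - 102q_C = (224 - q_C)q_C - 102q_C.
Maximising: ∂π_C/∂q_C = 122 - 2q_C = 0, giving q_C = 61.
Then q_E = (230 - 2·61)/4 = 27.

61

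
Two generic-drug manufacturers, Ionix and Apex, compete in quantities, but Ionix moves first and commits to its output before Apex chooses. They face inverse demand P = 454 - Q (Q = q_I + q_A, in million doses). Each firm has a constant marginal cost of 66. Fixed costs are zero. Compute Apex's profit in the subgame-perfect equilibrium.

The follower Apex best-responds to any q_I: π_A = (454 - Q)q_A - 66q_A.
Follower FOC: 388 - q_I - 2q_A = 0, so q_A(q_I) = (388 - q_I)/2.
Ionix substitutes q_A(q_I) into its own profit: π_I = q_I(454 - q_I - (388 - q_I)/2) - 66q_I = (260 - (1/2)q_I)q_I - 66q_I.
The leader's first-order condition 194 - q_I = 0 yields q_I = 194.
Then q_A = (388 - 194)/2 = 97.
Price P = 454 - 291 = 163.
Apex's profit: (163 - 66)·97 = 9409.

9409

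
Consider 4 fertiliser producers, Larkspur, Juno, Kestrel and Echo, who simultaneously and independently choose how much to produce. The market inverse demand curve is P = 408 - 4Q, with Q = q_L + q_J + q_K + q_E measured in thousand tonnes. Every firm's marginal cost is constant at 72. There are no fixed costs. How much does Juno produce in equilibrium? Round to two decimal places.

16.80

A representative firm's profit is π_i = q_i(408 - 4Q) - 72q_i.
Setting ∂π_i/∂q_i = 0 with rivals' quantities fixed: 336 - 8q_i - 4·Σ_{j≠i} q_j = 0.
With identical firms every q_j equals q_i, so Σ_{j≠i} q_j = 3q_i and 336 = 20q_i, giving q_i = 84/5.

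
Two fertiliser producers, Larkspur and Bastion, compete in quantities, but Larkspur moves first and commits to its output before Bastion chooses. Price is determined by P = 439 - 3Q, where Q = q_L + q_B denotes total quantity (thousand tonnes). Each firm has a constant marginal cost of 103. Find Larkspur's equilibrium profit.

The follower Bastion best-responds to any q_L: π_B = (439 - 3Q)q_B - 103q_B.
∂π_B/∂q_B = 336 - 3q_L - 6q_B = 0 gives the reaction function q_B = (336 - 3q_L)/6.
The leader anticipates this reaction. Substituting into P = 439 - 3Q gives P = 271 - (3/2)q_L, so π_L = (271 - (3/2)q_L)q_L - 103q_L.
Leader FOC: 168 - 3q_L = 0, so q_L = 56.
Then q_B = (336 - 3·56)/6 = 28.
Price P = 439 - 3·84 = 187.
Larkspur's profit: (187 - 103)·56 = 4704.

4704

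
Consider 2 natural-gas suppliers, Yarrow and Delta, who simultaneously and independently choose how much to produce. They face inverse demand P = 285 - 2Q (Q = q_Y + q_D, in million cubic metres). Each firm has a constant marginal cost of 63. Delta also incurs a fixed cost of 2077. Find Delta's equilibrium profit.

661

Each firm earns π_i = (285 - 2Q)q_i - 63q_i.
Setting ∂π_i/∂q_i = 0 with rivals' quantities fixed: 222 - 4q_i - 2q_j = 0.
With identical firms every q_j equals q_i, so q_j = q_i and 222 = 6q_i, giving q_i = 37.
Price P = 285 - 2·74 = 137.
Delta's profit: (137 - 63)·37 - 2077 = 661.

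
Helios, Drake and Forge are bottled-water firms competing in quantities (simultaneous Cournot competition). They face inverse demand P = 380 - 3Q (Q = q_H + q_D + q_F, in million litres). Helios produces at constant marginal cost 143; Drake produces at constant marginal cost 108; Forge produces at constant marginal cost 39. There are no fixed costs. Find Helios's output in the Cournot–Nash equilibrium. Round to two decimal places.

8.17

Helios's profit: π_H = (380 - 3Q)q_H - (143q_H). Setting ∂π_H/∂q_H = 0: 237 - 6q_H - 3(q_D + q_F) = 0.
Drake's profit: π_D = (380 - 3Q)q_D - (108q_D). Setting ∂π_D/∂q_D = 0: 272 - 6q_D - 3(q_H + q_F) = 0.
Forge's first-order condition: 341 - 6q_F - 3(q_H + q_D) = 0.
Adding the 3 conditions: 850 − 6Q − 6Q = 0, i.e. Q = 425/6.
Back-substituting: q_H = (237 − 425/2)/3 = 49/6, q_D = (272 − 425/2)/3 = 119/6, q_F = (341 − 425/2)/3 = 257/6.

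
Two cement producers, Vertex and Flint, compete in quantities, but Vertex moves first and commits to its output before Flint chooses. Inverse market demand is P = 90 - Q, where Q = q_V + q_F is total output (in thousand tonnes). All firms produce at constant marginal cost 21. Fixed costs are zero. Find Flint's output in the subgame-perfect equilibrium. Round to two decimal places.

17.25

The follower Flint best-responds to any q_V: π_F = (90 - Q)q_F - 21q_F.
∂π_F/∂q_F = 69 - q_V - 2q_F = 0 gives the reaction function q_F = (69 - q_V)/2.
The leader anticipates this reaction. Substituting into P = 90 - Q gives P = 111/2 - (1/2)q_V, so π_V = (111/2 - (1/2)q_V)q_V - 21q_V.
The leader's first-order condition 69/2 - q_V = 0 yields q_V = 69/2.
Then q_F = (69 - 69/2)/2 = 69/4.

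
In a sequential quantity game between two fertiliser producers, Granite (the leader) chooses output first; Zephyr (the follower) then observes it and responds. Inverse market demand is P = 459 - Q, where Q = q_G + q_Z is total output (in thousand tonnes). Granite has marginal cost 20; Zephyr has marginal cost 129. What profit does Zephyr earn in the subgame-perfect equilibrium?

784

Solve by backward induction. Given q_G, the follower Zephyr maximises π_Z = (459 - q_G - q_Z)q_Z - 129q_Z.
∂π_Z/∂q_Z = 330 - q_G - 2q_Z = 0 gives the reaction function q_Z = (330 - q_G)/2.
Granite substitutes q_Z(q_G) into its own profit: π_G = q_G(459 - q_G - (330 - q_G)/2) - 20q_G = (294 - (1/2)q_G)q_G - 20q_G.
The leader's first-order condition 274 - q_G = 0 yields q_G = 274.
Then q_Z = (330 - 274)/2 = 28.
Price P = 459 - 302 = 157.
Zephyr's profit: (157 - 129)·28 = 784.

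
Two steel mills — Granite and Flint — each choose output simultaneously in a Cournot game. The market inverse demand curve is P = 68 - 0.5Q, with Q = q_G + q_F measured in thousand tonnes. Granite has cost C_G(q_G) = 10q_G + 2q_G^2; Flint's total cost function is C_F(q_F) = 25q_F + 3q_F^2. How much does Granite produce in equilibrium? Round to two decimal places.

11.06

Granite's profit: π_G = (68 - 0.5Q)q_G - (10q_G + 2q_G²). Setting ∂π_G/∂q_G = 0: 58 - 5q_G - (1/2)(q_F) = 0.
Flint's profit: π_F = (68 - 0.5Q)q_F - (25q_F + 3q_F²). Setting ∂π_F/∂q_F = 0: 43 - 7q_F - (1/2)(q_G) = 0.
Best responses: q_G = (58 - (1/2)q_F)/5, q_F = (43 - (1/2)q_G)/7.
Solving the pair: q_G = 1538/139, q_F = 744/139.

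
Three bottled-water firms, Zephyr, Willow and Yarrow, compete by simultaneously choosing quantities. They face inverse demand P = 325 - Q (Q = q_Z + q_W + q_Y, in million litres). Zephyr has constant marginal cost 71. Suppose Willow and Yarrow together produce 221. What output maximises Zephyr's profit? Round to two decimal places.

16.50

With rivals' combined output fixed at 221, Zephyr's profit is π_Z = (325 - 221 - q_Z)q_Z - (71q_Z) = (104 - q_Z)q_Z - (71q_Z).
∂π_Z/∂q_Z = 33 - 2q_Z = 0, so q_Z = 33/2.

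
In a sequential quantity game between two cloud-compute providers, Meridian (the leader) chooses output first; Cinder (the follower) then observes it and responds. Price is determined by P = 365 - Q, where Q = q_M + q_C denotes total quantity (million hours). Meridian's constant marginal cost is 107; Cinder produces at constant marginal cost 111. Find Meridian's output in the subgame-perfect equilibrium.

Solve by backward induction. Given q_M, the follower Cinder maximises π_C = (365 - q_M - q_C)q_C - 111q_C.
Setting the follower's marginal profit to zero, 254 - q_M - 2q_C = 0, i.e. q_C = (254 - q_M)/2.
Meridian substitutes q_C(q_M) into its own profit: π_M = q_M(365 - q_M - (254 - q_M)/2) - 107q_M = (238 - (1/2)q_M)q_M - 107q_M.
Maximising: ∂π_M/∂q_M = 131 - q_M = 0, giving q_M = 131.
Then q_C = (254 - 131)/2 = 123/2.

131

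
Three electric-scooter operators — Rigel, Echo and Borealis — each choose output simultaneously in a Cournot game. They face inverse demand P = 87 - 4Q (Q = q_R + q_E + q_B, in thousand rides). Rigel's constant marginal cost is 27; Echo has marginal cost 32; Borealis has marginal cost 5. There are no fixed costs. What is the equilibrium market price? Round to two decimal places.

37.75

Rigel's profit: π_R = (87 - 4Q)q_R - (27q_R). Setting ∂π_R/∂q_R = 0: 60 - 8q_R - 4(q_E + q_B) = 0.
Echo's first-order condition: 55 - 8q_E - 4(q_R + q_B) = 0.
Borealis's profit: π_B = (87 - 4Q)q_B - (5q_B). Setting ∂π_B/∂q_B = 0: 82 - 8q_B - 4(q_R + q_E) = 0.
Adding the 3 first-order conditions: 197 − 16Q = 0, so Q = 197/16.
Back-substituting: q_R = (60 − 197/4)/4 = 43/16, q_E = (55 − 197/4)/4 = 23/16, q_B = (82 − 197/4)/4 = 131/16.
Total output Q = 197/16, so price P = 87 - 4·(197/16) = 151/4.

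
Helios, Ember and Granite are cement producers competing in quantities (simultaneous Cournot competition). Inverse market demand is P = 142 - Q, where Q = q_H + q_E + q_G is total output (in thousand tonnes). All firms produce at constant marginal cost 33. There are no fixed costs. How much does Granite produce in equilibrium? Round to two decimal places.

27.25

Each firm earns π_i = (142 - Q)q_i - 33q_i.
Setting ∂π_i/∂q_i = 0 with rivals' quantities fixed: 109 - 2q_i - Σ_{j≠i} q_j = 0.
With identical firms every q_j equals q_i, so Σ_{j≠i} q_j = 2q_i and 109 = 4q_i, giving q_i = 109/4.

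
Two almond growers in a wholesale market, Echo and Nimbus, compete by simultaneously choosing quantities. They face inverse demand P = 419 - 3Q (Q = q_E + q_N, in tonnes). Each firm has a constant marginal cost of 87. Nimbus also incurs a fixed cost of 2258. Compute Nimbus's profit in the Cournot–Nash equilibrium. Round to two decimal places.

1824.37

A representative firm's profit is π_i = q_i(419 - 3Q) - 87q_i.
Setting ∂π_i/∂q_i = 0 with rivals' quantities fixed: 332 - 6q_i - 3q_j = 0.
With identical firms every q_j equals q_i, so q_j = q_i and 332 = 9q_i, giving q_i = 332/9.
Price P = 419 - 3·(664/9) = 593/3.
Nimbus's profit: (593/3 - 87)·(332/9) - 2258 = 1824.3704.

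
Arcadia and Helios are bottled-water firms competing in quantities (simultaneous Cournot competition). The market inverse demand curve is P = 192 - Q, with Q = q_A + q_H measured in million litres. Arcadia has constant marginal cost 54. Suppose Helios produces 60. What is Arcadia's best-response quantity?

With the rival's output fixed at 60, Arcadia's profit is π_A = (192 - 60 - q_A)q_A - (54q_A) = (132 - q_A)q_A - (54q_A).
∂π_A/∂q_A = 78 - 2q_A = 0, so q_A = 39.

39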